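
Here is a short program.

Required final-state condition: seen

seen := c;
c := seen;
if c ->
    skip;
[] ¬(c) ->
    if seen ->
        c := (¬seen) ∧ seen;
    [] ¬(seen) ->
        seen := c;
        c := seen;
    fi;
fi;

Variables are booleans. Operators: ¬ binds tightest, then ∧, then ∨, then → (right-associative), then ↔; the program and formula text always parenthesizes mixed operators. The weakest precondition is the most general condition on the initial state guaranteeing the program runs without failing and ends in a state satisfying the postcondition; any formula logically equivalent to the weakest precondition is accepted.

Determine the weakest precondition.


Working backward. After the program, seen must hold.
Then branch requires seen; else branch requires (¬seen) → c.
Before the if: (c → seen) ∧ ((¬c) → ((¬seen) → c))
Before c := seen: (¬seen) → ((¬seen) → seen)
Before seen := c: (¬c) → ((¬c) → c)
Answer: WP = (¬c) → ((¬c) → c)


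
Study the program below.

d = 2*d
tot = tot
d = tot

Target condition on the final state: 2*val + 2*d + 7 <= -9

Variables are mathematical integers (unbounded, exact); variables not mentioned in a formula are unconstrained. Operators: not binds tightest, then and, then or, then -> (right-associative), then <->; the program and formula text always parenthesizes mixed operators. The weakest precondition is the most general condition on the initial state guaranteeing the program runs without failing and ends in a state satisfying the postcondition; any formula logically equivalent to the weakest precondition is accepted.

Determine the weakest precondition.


Working backward. After the program, the postcondition 2*val + 2*d + 7 <= -9 must hold; in canonical form it is 2*d + 2*val <= -16.
Before d := tot: 2*tot + 2*val <= -16
Before tot := tot: 2*tot + 2*val <= -16
Before d := 2*d: 2*tot + 2*val <= -16
Answer: WP = 2*tot + 2*val <= -16


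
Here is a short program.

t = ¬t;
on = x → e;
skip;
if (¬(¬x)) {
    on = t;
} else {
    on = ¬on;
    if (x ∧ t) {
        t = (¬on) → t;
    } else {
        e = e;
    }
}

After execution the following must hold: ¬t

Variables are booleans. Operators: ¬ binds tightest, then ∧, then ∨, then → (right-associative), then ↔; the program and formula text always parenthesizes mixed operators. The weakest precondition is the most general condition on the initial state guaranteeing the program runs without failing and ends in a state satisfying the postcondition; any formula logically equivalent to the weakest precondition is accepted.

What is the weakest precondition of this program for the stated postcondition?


Working backward. After the program, ¬t must hold.
Then branch requires ¬t; else branch requires ((x ∧ t) → (¬(on → t))) ∧ ((¬(x ∧ t)) → (¬t)).
Before the if: (x → (¬t)) ∧ ((¬x) → (((x ∧ t) → (¬(on → t))) ∧ ((¬(x ∧ t)) → (¬t))))
Before skip: (x → (¬t)) ∧ ((¬x) → (((x ∧ t) → (¬(on → t))) ∧ ((¬(x ∧ t)) → (¬t))))
Before on := x → e: (x → (¬t)) ∧ ((¬x) → (((x ∧ t) → (¬((x → e) → t))) ∧ ((¬(x ∧ t)) → (¬t))))
Before t := ¬t: (x → t) ∧ ((¬x) → (((x ∧ (¬t)) → (¬((x → e) → (¬t)))) ∧ ((¬(x ∧ (¬t))) → t)))
Answer: WP = (x → t) ∧ ((¬x) → (((x ∧ (¬t)) → (¬((x → e) → (¬t)))) ∧ ((¬(x ∧ (¬t))) → t)))


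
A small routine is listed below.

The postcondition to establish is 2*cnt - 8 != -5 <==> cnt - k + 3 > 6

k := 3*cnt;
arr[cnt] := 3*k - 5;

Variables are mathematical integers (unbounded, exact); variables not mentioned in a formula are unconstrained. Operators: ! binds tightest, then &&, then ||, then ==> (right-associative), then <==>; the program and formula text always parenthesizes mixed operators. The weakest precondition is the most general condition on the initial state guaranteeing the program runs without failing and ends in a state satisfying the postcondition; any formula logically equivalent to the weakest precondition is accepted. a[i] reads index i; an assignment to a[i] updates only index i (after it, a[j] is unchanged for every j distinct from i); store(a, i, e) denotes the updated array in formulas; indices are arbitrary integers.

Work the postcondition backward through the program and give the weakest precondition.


Working backward. After the program, the postcondition 2*cnt - 8 != -5 <==> cnt - k + 3 > 6 must hold; in canonical form it is 2*cnt != 3 <==> cnt > k + 3.
Before arr[cnt] := 3*k - 5: 2*cnt != 3 <==> cnt > k + 3
Before k := 3*cnt: 2*cnt != 3 <==> 2*cnt < -3
Answer: WP = 2*cnt != 3 <==> 2*cnt < -3


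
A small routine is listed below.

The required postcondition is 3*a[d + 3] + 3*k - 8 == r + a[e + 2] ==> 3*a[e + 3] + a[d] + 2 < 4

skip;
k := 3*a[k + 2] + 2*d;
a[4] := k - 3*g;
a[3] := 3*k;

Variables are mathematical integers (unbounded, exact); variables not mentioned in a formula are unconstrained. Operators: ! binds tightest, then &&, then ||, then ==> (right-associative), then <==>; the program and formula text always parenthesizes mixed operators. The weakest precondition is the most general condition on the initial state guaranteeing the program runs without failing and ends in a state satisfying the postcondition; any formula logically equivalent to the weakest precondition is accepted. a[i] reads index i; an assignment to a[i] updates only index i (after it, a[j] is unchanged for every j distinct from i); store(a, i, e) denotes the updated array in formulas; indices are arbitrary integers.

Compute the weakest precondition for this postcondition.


Working backward. After the program, the postcondition 3*a[d + 3] + 3*k - 8 == r + a[e + 2] ==> 3*a[e + 3] + a[d] + 2 < 4 must hold; in canonical form it is 3*a[d + 3] + 3*k == a[e + 2] + r + 8 ==> 3*a[e + 3] + a[d] < 2.
Before a[3] := 3*k: 3*store(a, 3, 3*k)[d + 3] + 3*k == store(a, 3, 3*k)[e + 2] + r + 8 ==> 3*store(a, 3, 3*k)[e + 3] + store(a, 3, 3*k)[d] < 2
Before a[4] := k - 3*g: 3*store(store(a, 4, -3*g + k), 3, 3*k)[d + 3] + 3*k == store(store(a, 4, -3*g + k), 3, 3*k)[e + 2] + r + 8 ==> 3*store(store(a, 4, -3*g + k), 3, 3*k)[e + 3] + store(store(a, 4, -3*g + k), 3, 3*k)[d] < 2
Before k := 3*a[k + 2] + 2*d: 9*a[k + 2] + 3*store(store(a, 4, 3*a[k + 2] + 2*d - 3*g), 3, 9*a[k + 2] + 6*d)[d + 3] + 6*d == store(store(a, 4, 3*a[k + 2] + 2*d - 3*g), 3, 9*a[k + 2] + 6*d)[e + 2] + r + 8 ==> 3*store(store(a, 4, 3*a[k + 2] + 2*d - 3*g), 3, 9*a[k + 2] + 6*d)[e + 3] + store(store(a, 4, 3*a[k + 2] + 2*d - 3*g), 3, 9*a[k + 2] + 6*d)[d] < 2
Before skip: 9*a[k + 2] + 3*store(store(a, 4, 3*a[k + 2] + 2*d - 3*g), 3, 9*a[k + 2] + 6*d)[d + 3] + 6*d == store(store(a, 4, 3*a[k + 2] + 2*d - 3*g), 3, 9*a[k + 2] + 6*d)[e + 2] + r + 8 ==> 3*store(store(a, 4, 3*a[k + 2] + 2*d - 3*g), 3, 9*a[k + 2] + 6*d)[e + 3] + store(store(a, 4, 3*a[k + 2] + 2*d - 3*g), 3, 9*a[k + 2] + 6*d)[d] < 2
Answer: WP = 9*a[k + 2] + 3*store(store(a, 4, 3*a[k + 2] + 2*d - 3*g), 3, 9*a[k + 2] + 6*d)[d + 3] + 6*d == store(store(a, 4, 3*a[k + 2] + 2*d - 3*g), 3, 9*a[k + 2] + 6*d)[e + 2] + r + 8 ==> 3*store(store(a, 4, 3*a[k + 2] + 2*d - 3*g), 3, 9*a[k + 2] + 6*d)[e + 3] + store(store(a, 4, 3*a[k + 2] + 2*d - 3*g), 3, 9*a[k + 2] + 6*d)[d] < 2


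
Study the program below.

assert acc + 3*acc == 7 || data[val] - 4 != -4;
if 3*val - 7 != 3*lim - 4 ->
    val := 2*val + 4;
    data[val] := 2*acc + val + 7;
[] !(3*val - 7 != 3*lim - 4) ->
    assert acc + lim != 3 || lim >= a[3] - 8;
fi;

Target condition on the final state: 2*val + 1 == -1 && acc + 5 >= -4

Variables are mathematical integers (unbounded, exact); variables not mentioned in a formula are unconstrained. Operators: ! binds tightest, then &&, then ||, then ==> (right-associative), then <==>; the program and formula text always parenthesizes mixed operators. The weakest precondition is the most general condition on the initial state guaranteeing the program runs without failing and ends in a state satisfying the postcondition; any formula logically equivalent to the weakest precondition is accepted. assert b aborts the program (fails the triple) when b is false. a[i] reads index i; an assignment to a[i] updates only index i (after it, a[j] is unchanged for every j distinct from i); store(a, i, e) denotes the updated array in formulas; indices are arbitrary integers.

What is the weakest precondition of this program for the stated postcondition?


Working backward. After the program, the postcondition 2*val + 1 == -1 && acc + 5 >= -4 must hold; in canonical form it is 2*val == -2 && acc >= -9.
Then branch requires 4*val == -10 && acc >= -9; else branch requires (acc + lim != 3 || lim >= a[3] - 8) && 2*val == -2 && acc >= -9.
Before the if: (3*val != 3*lim + 3 ==> (4*val == -10 && acc >= -9)) && ((!(3*val != 3*lim + 3)) ==> ((acc + lim != 3 || lim >= a[3] - 8) && 2*val == -2 && acc >= -9))
Before assert acc + 3*acc == 7 || data[val] - 4 != -4: (4*acc == 7 || data[val] != 0) && (3*val != 3*lim + 3 ==> (4*val == -10 && acc >= -9)) && ((!(3*val != 3*lim + 3)) ==> ((acc + lim != 3 || lim >= a[3] - 8) && 2*val == -2 && acc >= -9))
Answer: WP = (4*acc == 7 || data[val] != 0) && (3*val != 3*lim + 3 ==> (4*val == -10 && acc >= -9)) && ((!(3*val != 3*lim + 3)) ==> ((acc + lim != 3 || lim >= a[3] - 8) && 2*val == -2 && acc >= -9))


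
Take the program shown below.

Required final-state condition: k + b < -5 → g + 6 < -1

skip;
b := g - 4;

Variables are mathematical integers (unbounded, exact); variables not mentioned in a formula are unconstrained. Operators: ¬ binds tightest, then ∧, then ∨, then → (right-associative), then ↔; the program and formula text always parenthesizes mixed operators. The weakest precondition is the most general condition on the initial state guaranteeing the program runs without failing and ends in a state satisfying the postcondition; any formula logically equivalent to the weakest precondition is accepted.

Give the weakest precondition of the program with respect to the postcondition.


Working backward. After the program, the postcondition k + b < -5 → g + 6 < -1 must hold; in canonical form it is b + k < -5 → g < -7.
Before b := g - 4: g + k < -1 → g < -7
Before skip: g + k < -1 → g < -7
Answer: WP = g + k < -1 → g < -7


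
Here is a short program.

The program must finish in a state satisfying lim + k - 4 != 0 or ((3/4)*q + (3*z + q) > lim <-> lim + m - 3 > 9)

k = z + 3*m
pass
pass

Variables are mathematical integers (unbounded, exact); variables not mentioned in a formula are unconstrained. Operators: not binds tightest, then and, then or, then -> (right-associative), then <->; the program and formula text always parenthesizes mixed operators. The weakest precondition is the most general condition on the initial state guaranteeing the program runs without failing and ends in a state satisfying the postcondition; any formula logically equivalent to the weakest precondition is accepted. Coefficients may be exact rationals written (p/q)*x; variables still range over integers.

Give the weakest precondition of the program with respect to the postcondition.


Working backward. After the program, the postcondition lim + k - 4 != 0 or ((3/4)*q + (3*z + q) > lim <-> lim + m - 3 > 9) must hold; in canonical form it is k + lim != 4 or ((7/4)*q + 3*z > lim <-> lim + m > 12).
Before skip: k + lim != 4 or ((7/4)*q + 3*z > lim <-> lim + m > 12)
Before skip: k + lim != 4 or ((7/4)*q + 3*z > lim <-> lim + m > 12)
Before k := z + 3*m: lim + 3*m + z != 4 or ((7/4)*q + 3*z > lim <-> lim + m > 12)
Answer: WP = lim + 3*m + z != 4 or ((7/4)*q + 3*z > lim <-> lim + m > 12)


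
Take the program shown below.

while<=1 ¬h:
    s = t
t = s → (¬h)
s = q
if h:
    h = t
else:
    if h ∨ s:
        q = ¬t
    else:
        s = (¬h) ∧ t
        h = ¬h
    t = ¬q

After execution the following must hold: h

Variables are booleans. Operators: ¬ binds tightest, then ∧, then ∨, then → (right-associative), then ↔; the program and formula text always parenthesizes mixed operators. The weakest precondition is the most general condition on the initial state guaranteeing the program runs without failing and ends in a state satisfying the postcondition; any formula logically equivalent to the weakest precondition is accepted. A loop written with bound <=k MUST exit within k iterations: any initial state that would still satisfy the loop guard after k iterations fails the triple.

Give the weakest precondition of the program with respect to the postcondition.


Working backward. After the program, h must hold.
Then branch requires t; else branch requires ((h ∨ s) → h) ∧ ((¬(h ∨ s)) → (¬h)).
Before the if: (h → t) ∧ ((¬h) → (((h ∨ s) → h) ∧ ((¬(h ∨ s)) → (¬h))))
Before s := q: (h → t) ∧ ((¬h) → (((h ∨ q) → h) ∧ ((¬(h ∨ q)) → (¬h))))
Before t := s → (¬h): (h → (s → (¬h))) ∧ ((¬h) → (((h ∨ q) → h) ∧ ((¬(h ∨ q)) → (¬h))))
Before the loop (bound <=1), unroll the exhaustion recursion (WP_0 = exit-now case; WP_j = one more guarded iteration, up to j = 1):
  WP_0: h ∧ (h → (s → (¬h))) ∧ ((¬h) → (((h ∨ q) → h) ∧ ((¬(h ∨ q)) → (¬h))))
  WP_1: ((¬h) → (h ∧ (h → (t → (¬h))) ∧ ((¬h) → (((h ∨ q) → h) ∧ ((¬(h ∨ q)) → (¬h)))))) ∧ (h → ((h → (s → (¬h))) ∧ ((¬h) → (((h ∨ q) → h) ∧ ((¬(h ∨ q)) → (¬h))))))
So before the loop: ((¬h) → (h ∧ (h → (t → (¬h))) ∧ ((¬h) → (((h ∨ q) → h) ∧ ((¬(h ∨ q)) → (¬h)))))) ∧ (h → ((h → (s → (¬h))) ∧ ((¬h) → (((h ∨ q) → h) ∧ ((¬(h ∨ q)) → (¬h))))))
Answer: WP = ((¬h) → (h ∧ (h → (t → (¬h))) ∧ ((¬h) → (((h ∨ q) → h) ∧ ((¬(h ∨ q)) → (¬h)))))) ∧ (h → ((h → (s → (¬h))) ∧ ((¬h) → (((h ∨ q) → h) ∧ ((¬(h ∨ q)) → (¬h))))))


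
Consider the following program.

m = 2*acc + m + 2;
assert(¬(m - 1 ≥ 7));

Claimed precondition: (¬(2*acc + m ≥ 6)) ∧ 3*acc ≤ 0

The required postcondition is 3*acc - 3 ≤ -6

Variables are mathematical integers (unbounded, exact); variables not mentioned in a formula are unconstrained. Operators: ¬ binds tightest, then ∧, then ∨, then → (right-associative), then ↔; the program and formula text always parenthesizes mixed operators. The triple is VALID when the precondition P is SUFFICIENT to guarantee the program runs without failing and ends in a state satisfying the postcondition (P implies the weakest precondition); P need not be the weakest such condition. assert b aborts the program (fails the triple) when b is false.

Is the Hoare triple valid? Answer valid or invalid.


Working backward. After the program, the postcondition 3*acc - 3 ≤ -6 must hold; in canonical form it is 3*acc ≤ -3.
Before assert ¬(m - 1 ≥ 7): (¬(m ≥ 8)) ∧ 3*acc ≤ -3
Before m := 2*acc + m + 2: (¬(2*acc + m ≥ 6)) ∧ 3*acc ≤ -3
The weakest precondition is (¬(2*acc + m ≥ 6)) ∧ 3*acc ≤ -3.
Check whether (¬(2*acc + m ≥ 6)) ∧ 3*acc ≤ 0 implies it.
Countermodel: at the initial state acc = 0, m = 5, the precondition holds but the weakest precondition fails.
Answer: invalid


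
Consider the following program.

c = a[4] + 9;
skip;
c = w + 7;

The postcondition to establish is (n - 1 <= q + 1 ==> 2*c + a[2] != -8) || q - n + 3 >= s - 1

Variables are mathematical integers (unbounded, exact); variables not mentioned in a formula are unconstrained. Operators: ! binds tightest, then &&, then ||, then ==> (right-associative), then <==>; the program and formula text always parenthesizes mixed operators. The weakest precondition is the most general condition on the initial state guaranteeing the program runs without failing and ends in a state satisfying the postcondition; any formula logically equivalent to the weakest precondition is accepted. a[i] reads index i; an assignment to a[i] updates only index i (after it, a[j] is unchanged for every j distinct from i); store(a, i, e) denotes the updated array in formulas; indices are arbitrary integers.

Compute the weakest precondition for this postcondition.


Working backward. After the program, the postcondition (n - 1 <= q + 1 ==> 2*c + a[2] != -8) || q - n + 3 >= s - 1 must hold; in canonical form it is (n <= q + 2 ==> a[2] + 2*c != -8) || q >= n + s - 4.
Before c := w + 7: (n <= q + 2 ==> a[2] + 2*w != -22) || q >= n + s - 4
Before skip: (n <= q + 2 ==> a[2] + 2*w != -22) || q >= n + s - 4
Before c := a[4] + 9: (n <= q + 2 ==> a[2] + 2*w != -22) || q >= n + s - 4
Answer: WP = (n <= q + 2 ==> a[2] + 2*w != -22) || q >= n + s - 4


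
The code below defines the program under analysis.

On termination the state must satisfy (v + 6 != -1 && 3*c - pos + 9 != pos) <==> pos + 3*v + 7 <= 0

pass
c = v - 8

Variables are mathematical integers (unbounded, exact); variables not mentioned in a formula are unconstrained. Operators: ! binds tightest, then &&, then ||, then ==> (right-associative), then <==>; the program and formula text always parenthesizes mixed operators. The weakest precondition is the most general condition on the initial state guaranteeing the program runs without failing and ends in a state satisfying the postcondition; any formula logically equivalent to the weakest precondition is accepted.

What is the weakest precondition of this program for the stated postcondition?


Working backward. After the program, the postcondition (v + 6 != -1 && 3*c - pos + 9 != pos) <==> pos + 3*v + 7 <= 0 must hold; in canonical form it is (v != -7 && 3*c != 2*pos - 9) <==> pos + 3*v <= -7.
Before c := v - 8: (v != -7 && 3*v != 2*pos + 15) <==> pos + 3*v <= -7
Before skip: (v != -7 && 3*v != 2*pos + 15) <==> pos + 3*v <= -7
Answer: WP = (v != -7 && 3*v != 2*pos + 15) <==> pos + 3*v <= -7


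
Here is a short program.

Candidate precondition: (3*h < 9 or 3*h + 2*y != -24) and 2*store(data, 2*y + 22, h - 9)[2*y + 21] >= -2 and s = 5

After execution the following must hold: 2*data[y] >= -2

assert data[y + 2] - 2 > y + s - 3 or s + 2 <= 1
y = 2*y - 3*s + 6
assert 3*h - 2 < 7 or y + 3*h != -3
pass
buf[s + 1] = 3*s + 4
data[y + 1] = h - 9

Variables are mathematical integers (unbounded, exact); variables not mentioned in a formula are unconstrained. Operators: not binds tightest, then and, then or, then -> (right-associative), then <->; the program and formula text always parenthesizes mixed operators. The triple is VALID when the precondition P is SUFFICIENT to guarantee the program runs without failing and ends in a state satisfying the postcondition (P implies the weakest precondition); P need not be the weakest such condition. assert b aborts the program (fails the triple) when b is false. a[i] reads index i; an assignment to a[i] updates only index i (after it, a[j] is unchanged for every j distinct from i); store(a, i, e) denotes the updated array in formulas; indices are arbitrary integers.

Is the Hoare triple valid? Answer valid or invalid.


Working backward. After the program, 2*data[y] >= -2 must hold.
Before data[y + 1] := h - 9: 2*store(data, y + 1, h - 9)[y] >= -2
Before buf[s + 1] := 3*s + 4: 2*store(data, y + 1, h - 9)[y] >= -2
Before skip: 2*store(data, y + 1, h - 9)[y] >= -2
Before assert 3*h - 2 < 7 or y + 3*h != -3: (3*h < 9 or 3*h + y != -3) and 2*store(data, y + 1, h - 9)[y] >= -2
Before y := 2*y - 3*s + 6: (3*h < 9 or 3*h + 2*y != 3*s - 9) and 2*store(data, -3*s + 2*y + 7, h - 9)[-3*s + 2*y + 6] >= -2
Before assert data[y + 2] - 2 > y + s - 3 or s + 2 <= 1: (data[y + 2] > s + y - 1 or s <= -1) and (3*h < 9 or 3*h + 2*y != 3*s - 9) and 2*store(data, -3*s + 2*y + 7, h - 9)[-3*s + 2*y + 6] >= -2
The weakest precondition is (data[y + 2] > s + y - 1 or s <= -1) and (3*h < 9 or 3*h + 2*y != 3*s - 9) and 2*store(data, -3*s + 2*y + 7, h - 9)[-3*s + 2*y + 6] >= -2.
Check whether (3*h < 9 or 3*h + 2*y != -24) and 2*store(data, 2*y + 22, h - 9)[2*y + 21] >= -2 and s = 5 implies it.
Countermodel: at the initial state data = {[-13] = -2, [-12] = 7, [0] = 7, [17] = 0, [18] = 7, elsewhere 7}, h = -7, s = 5, y = -2, the precondition holds but the weakest precondition fails.
Answer: invalid


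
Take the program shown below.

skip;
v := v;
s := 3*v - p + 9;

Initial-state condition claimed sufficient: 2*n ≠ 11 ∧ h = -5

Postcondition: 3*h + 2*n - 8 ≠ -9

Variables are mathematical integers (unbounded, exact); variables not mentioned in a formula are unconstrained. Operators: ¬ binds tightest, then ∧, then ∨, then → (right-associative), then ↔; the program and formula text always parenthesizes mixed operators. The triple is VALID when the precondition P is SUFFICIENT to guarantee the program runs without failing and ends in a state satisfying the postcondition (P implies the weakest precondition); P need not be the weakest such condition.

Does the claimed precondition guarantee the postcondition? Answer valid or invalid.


Working backward. After the program, the postcondition 3*h + 2*n - 8 ≠ -9 must hold; in canonical form it is 3*h + 2*n ≠ -1.
Before s := 3*v - p + 9: 3*h + 2*n ≠ -1
Before v := v: 3*h + 2*n ≠ -1
Before skip: 3*h + 2*n ≠ -1
The weakest precondition is 3*h + 2*n ≠ -1.
Check whether 2*n ≠ 11 ∧ h = -5 implies it.
Countermodel: at the initial state h = -5, n = 7, the precondition holds but the weakest precondition fails.
Answer: invalid


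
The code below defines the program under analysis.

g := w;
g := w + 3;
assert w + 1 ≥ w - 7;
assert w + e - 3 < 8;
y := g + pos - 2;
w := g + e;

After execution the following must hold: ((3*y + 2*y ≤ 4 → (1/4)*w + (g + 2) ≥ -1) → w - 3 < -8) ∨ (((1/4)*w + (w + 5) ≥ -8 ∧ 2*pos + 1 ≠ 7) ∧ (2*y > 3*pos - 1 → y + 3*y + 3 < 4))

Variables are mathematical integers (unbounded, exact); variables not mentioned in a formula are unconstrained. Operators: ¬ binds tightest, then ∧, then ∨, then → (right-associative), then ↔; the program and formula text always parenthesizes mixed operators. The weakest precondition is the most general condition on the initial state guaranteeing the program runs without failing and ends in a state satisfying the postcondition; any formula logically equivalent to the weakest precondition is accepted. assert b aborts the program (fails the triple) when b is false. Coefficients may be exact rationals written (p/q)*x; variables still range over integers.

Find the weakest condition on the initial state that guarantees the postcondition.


Working backward. After the program, the postcondition ((3*y + 2*y ≤ 4 → (1/4)*w + (g + 2) ≥ -1) → w - 3 < -8) ∨ (((1/4)*w + (w + 5) ≥ -8 ∧ 2*pos + 1 ≠ 7) ∧ (2*y > 3*pos - 1 → y + 3*y + 3 < 4)) must hold; in canonical form it is ((5*y ≤ 4 → g + (1/4)*w ≥ -3) → w < -5) ∨ ((5/4)*w ≥ -13 ∧ 2*pos ≠ 6 ∧ (2*y > 3*pos - 1 → 4*y < 1)).
Before w := g + e: ((5*y ≤ 4 → (1/4)*e + (5/4)*g ≥ -3) → e + g < -5) ∨ ((5/4)*e + (5/4)*g ≥ -13 ∧ 2*pos ≠ 6 ∧ (2*y > 3*pos - 1 → 4*y < 1))
Before y := g + pos - 2: ((5*g + 5*pos ≤ 14 → (1/4)*e + (5/4)*g ≥ -3) → e + g < -5) ∨ ((5/4)*e + (5/4)*g ≥ -13 ∧ 2*pos ≠ 6 ∧ (2*g > pos + 3 → 4*g + 4*pos < 9))
Before assert w + e - 3 < 8: e + w < 11 ∧ (((5*g + 5*pos ≤ 14 → (1/4)*e + (5/4)*g ≥ -3) → e + g < -5) ∨ ((5/4)*e + (5/4)*g ≥ -13 ∧ 2*pos ≠ 6 ∧ (2*g > pos + 3 → 4*g + 4*pos < 9)))
Before assert w + 1 ≥ w - 7: e + w < 11 ∧ (((5*g + 5*pos ≤ 14 → (1/4)*e + (5/4)*g ≥ -3) → e + g < -5) ∨ ((5/4)*e + (5/4)*g ≥ -13 ∧ 2*pos ≠ 6 ∧ (2*g > pos + 3 → 4*g + 4*pos < 9)))
Before g := w + 3: e + w < 11 ∧ (((5*pos + 5*w ≤ -1 → (1/4)*e + (5/4)*w ≥ -27/4) → e + w < -8) ∨ ((5/4)*e + (5/4)*w ≥ -67/4 ∧ 2*pos ≠ 6 ∧ (2*w > pos - 3 → 4*pos + 4*w < -3)))
Before g := w: e + w < 11 ∧ (((5*pos + 5*w ≤ -1 → (1/4)*e + (5/4)*w ≥ -27/4) → e + w < -8) ∨ ((5/4)*e + (5/4)*w ≥ -67/4 ∧ 2*pos ≠ 6 ∧ (2*w > pos - 3 → 4*pos + 4*w < -3)))
Answer: WP = e + w < 11 ∧ (((5*pos + 5*w ≤ -1 → (1/4)*e + (5/4)*w ≥ -27/4) → e + w < -8) ∨ ((5/4)*e + (5/4)*w ≥ -67/4 ∧ 2*pos ≠ 6 ∧ (2*w > pos - 3 → 4*pos + 4*w < -3)))


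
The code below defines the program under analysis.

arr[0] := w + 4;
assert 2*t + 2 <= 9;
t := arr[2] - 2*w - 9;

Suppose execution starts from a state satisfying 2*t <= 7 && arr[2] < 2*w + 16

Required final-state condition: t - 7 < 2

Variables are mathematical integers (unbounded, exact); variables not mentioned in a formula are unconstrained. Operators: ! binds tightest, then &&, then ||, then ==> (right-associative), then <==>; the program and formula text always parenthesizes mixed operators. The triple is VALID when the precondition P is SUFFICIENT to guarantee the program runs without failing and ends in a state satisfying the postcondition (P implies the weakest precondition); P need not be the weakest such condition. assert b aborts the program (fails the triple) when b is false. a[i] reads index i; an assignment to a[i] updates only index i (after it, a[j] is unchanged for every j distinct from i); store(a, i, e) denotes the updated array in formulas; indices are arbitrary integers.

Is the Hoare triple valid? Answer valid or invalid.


Working backward. After the program, the postcondition t - 7 < 2 must hold; in canonical form it is t < 9.
Before t := arr[2] - 2*w - 9: arr[2] < 2*w + 18
Before assert 2*t + 2 <= 9: 2*t <= 7 && arr[2] < 2*w + 18
Before arr[0] := w + 4: 2*t <= 7 && arr[2] < 2*w + 18
The weakest precondition is 2*t <= 7 && arr[2] < 2*w + 18.
Check whether 2*t <= 7 && arr[2] < 2*w + 16 implies it.
Every state satisfying the precondition satisfies the weakest precondition: the implication holds.
Answer: valid


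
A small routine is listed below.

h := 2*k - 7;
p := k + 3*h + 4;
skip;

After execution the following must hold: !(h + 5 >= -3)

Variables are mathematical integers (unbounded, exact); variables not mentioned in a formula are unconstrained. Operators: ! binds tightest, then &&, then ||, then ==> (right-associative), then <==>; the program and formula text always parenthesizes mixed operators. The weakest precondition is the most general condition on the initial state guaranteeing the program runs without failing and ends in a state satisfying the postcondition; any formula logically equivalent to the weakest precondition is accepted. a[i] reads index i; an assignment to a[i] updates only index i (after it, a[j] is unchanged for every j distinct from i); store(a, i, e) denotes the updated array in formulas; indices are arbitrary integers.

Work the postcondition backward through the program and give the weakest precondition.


Working backward. After the program, the postcondition !(h + 5 >= -3) must hold; in canonical form it is !(h >= -8).
Before skip: !(h >= -8)
Before p := k + 3*h + 4: !(h >= -8)
Before h := 2*k - 7: !(2*k >= -1)
Answer: WP = !(2*k >= -1)


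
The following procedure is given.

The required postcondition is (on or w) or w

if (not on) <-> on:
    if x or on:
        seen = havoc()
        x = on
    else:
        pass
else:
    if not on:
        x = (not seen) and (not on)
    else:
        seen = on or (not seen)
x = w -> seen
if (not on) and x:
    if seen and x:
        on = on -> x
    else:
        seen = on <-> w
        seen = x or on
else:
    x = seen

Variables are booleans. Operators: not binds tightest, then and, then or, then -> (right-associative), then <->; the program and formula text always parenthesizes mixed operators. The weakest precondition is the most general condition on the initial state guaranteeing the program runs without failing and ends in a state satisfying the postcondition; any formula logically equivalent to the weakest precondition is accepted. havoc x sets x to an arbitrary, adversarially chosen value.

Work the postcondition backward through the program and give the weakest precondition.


Working backward. After the program, the postcondition (on or w) or w must hold; in canonical form it is on or w.
Then branch requires ((seen and x) -> ((on -> x) or w)) and ((not (seen and x)) -> (on or w)); else branch requires on or w.
Before the if: (((not on) and x) -> (((seen and x) -> ((on -> x) or w)) and ((not (seen and x)) -> (on or w)))) and ((not ((not on) and x)) -> (on or w))
Before x := w -> seen: (((not on) and (w -> seen)) -> (((seen and (w -> seen)) -> ((on -> (w -> seen)) or w)) and ((not (seen and (w -> seen))) -> (on or w)))) and ((not ((not on) and (w -> seen))) -> (on or w))
Then branch requires ((x or on) -> ((on -> (on or w)) and (((not on) and (not w)) -> (on or w)) and ((not ((not on) and (not w))) -> (on or w)))) and ((not (x or on)) -> ((((not on) and (w -> seen)) -> (((seen and (w -> seen)) -> ((on -> (w -> seen)) or w)) and ((not (seen and (w -> seen))) -> (on or w)))) and ((not ((not on) and (w -> seen))) -> (on or w)))); else branch requires ((not on) -> ((((not on) and (w -> seen)) -> (((seen and (w -> seen)) -> ((on -> (w -> seen)) or w)) and ((not (seen and (w -> seen))) -> (on or w)))) and ((not ((not on) and (w -> seen))) -> (on or w)))) and (on -> ((((not on) and (w -> (on or (not seen)))) -> ((((on or (not seen)) and (w -> (on or (not seen)))) -> ((on -> (w -> (on or (not seen)))) or w)) and ((not ((on or (not seen)) and (w -> (on or (not seen))))) -> (on or w)))) and ((not ((not on) and (w -> (on or (not seen))))) -> (on or w)))).
Before the if: (((not on) <-> on) -> (((x or on) -> ((on -> (on or w)) and (((not on) and (not w)) -> (on or w)) and ((not ((not on) and (not w))) -> (on or w)))) and ((not (x or on)) -> ((((not on) and (w -> seen)) -> (((seen and (w -> seen)) -> ((on -> (w -> seen)) or w)) and ((not (seen and (w -> seen))) -> (on or w)))) and ((not ((not on) and (w -> seen))) -> (on or w)))))) and ((not ((not on) <-> on)) -> (((not on) -> ((((not on) and (w -> seen)) -> (((seen and (w -> seen)) -> ((on -> (w -> seen)) or w)) and ((not (seen and (w -> seen))) -> (on or w)))) and ((not ((not on) and (w -> seen))) -> (on or w)))) and (on -> ((((not on) and (w -> (on or (not seen)))) -> ((((on or (not seen)) and (w -> (on or (not seen)))) -> ((on -> (w -> (on or (not seen)))) or w)) and ((not ((on or (not seen)) and (w -> (on or (not seen))))) -> (on or w)))) and ((not ((not on) and (w -> (on or (not seen))))) -> (on or w))))))
Answer: WP = (((not on) <-> on) -> (((x or on) -> ((on -> (on or w)) and (((not on) and (not w)) -> (on or w)) and ((not ((not on) and (not w))) -> (on or w)))) and ((not (x or on)) -> ((((not on) and (w -> seen)) -> (((seen and (w -> seen)) -> ((on -> (w -> seen)) or w)) and ((not (seen and (w -> seen))) -> (on or w)))) and ((not ((not on) and (w -> seen))) -> (on or w)))))) and ((not ((not on) <-> on)) -> (((not on) -> ((((not on) and (w -> seen)) -> (((seen and (w -> seen)) -> ((on -> (w -> seen)) or w)) and ((not (seen and (w -> seen))) -> (on or w)))) and ((not ((not on) and (w -> seen))) -> (on or w)))) and (on -> ((((not on) and (w -> (on or (not seen)))) -> ((((on or (not seen)) and (w -> (on or (not seen)))) -> ((on -> (w -> (on or (not seen)))) or w)) and ((not ((on or (not seen)) and (w -> (on or (not seen))))) -> (on or w)))) and ((not ((not on) and (w -> (on or (not seen))))) -> (on or w))))))


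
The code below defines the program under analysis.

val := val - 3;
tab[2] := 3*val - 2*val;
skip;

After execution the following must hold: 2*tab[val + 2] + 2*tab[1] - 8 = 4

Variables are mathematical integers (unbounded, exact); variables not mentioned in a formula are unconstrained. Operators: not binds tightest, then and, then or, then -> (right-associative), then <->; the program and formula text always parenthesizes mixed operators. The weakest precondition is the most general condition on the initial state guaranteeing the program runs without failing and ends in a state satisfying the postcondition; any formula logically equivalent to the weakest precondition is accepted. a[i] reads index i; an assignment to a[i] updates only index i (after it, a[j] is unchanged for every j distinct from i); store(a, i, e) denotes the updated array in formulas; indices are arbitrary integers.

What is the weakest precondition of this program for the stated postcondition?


Working backward. After the program, the postcondition 2*tab[val + 2] + 2*tab[1] - 8 = 4 must hold; in canonical form it is 2*tab[val + 2] + 2*tab[1] = 12.
Before skip: 2*tab[val + 2] + 2*tab[1] = 12
Before tab[2] := 3*val - 2*val: 2*tab[1] + 2*store(tab, 2, val)[val + 2] = 12
Before val := val - 3: 2*tab[1] + 2*store(tab, 2, val - 3)[val - 1] = 12
Answer: WP = 2*tab[1] + 2*store(tab, 2, val - 3)[val - 1] = 12


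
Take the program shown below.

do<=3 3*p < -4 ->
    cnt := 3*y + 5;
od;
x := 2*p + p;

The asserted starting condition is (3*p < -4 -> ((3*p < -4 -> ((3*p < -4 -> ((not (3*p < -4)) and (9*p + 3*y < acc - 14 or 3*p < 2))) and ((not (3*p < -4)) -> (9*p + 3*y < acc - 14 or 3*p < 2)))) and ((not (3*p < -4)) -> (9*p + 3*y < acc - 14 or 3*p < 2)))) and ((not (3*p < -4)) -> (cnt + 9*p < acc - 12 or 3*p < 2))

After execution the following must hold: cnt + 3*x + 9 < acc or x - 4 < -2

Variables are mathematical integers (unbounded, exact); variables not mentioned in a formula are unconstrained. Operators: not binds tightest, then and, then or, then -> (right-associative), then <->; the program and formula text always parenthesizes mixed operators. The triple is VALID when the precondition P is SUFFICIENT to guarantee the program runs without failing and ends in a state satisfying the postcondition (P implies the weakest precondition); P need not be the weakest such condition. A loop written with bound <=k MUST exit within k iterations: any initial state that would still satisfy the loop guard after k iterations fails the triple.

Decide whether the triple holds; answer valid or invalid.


Working backward. After the program, the postcondition cnt + 3*x + 9 < acc or x - 4 < -2 must hold; in canonical form it is cnt + 3*x < acc - 9 or x < 2.
Before x := 2*p + p: cnt + 9*p < acc - 9 or 3*p < 2
Before the loop (bound <=3), unroll the exhaustion recursion (WP_0 = exit-now case; WP_j = one more guarded iteration, up to j = 3):
  WP_0: (not (3*p < -4)) and (cnt + 9*p < acc - 9 or 3*p < 2)
  WP_1: (3*p < -4 -> ((not (3*p < -4)) and (9*p + 3*y < acc - 14 or 3*p < 2))) and ((not (3*p < -4)) -> (cnt + 9*p < acc - 9 or 3*p < 2))
  WP_2: (3*p < -4 -> ((3*p < -4 -> ((not (3*p < -4)) and (9*p + 3*y < acc - 14 or 3*p < 2))) and ((not (3*p < -4)) -> (9*p + 3*y < acc - 14 or 3*p < 2)))) and ((not (3*p < -4)) -> (cnt + 9*p < acc - 9 or 3*p < 2))
  WP_3: (3*p < -4 -> ((3*p < -4 -> ((3*p < -4 -> ((not (3*p < -4)) and (9*p + 3*y < acc - 14 or 3*p < 2))) and ((not (3*p < -4)) -> (9*p + 3*y < acc - 14 or 3*p < 2)))) and ((not (3*p < -4)) -> (9*p + 3*y < acc - 14 or 3*p < 2)))) and ((not (3*p < -4)) -> (cnt + 9*p < acc - 9 or 3*p < 2))
So before the loop: (3*p < -4 -> ((3*p < -4 -> ((3*p < -4 -> ((not (3*p < -4)) and (9*p + 3*y < acc - 14 or 3*p < 2))) and ((not (3*p < -4)) -> (9*p + 3*y < acc - 14 or 3*p < 2)))) and ((not (3*p < -4)) -> (9*p + 3*y < acc - 14 or 3*p < 2)))) and ((not (3*p < -4)) -> (cnt + 9*p < acc - 9 or 3*p < 2))
The weakest precondition is (3*p < -4 -> ((3*p < -4 -> ((3*p < -4 -> ((not (3*p < -4)) and (9*p + 3*y < acc - 14 or 3*p < 2))) and ((not (3*p < -4)) -> (9*p + 3*y < acc - 14 or 3*p < 2)))) and ((not (3*p < -4)) -> (9*p + 3*y < acc - 14 or 3*p < 2)))) and ((not (3*p < -4)) -> (cnt + 9*p < acc - 9 or 3*p < 2)).
Check whether (3*p < -4 -> ((3*p < -4 -> ((3*p < -4 -> ((not (3*p < -4)) and (9*p + 3*y < acc - 14 or 3*p < 2))) and ((not (3*p < -4)) -> (9*p + 3*y < acc - 14 or 3*p < 2)))) and ((not (3*p < -4)) -> (9*p + 3*y < acc - 14 or 3*p < 2)))) and ((not (3*p < -4)) -> (cnt + 9*p < acc - 12 or 3*p < 2)) implies it.
Every state satisfying the precondition satisfies the weakest precondition: the implication holds.
Answer: valid


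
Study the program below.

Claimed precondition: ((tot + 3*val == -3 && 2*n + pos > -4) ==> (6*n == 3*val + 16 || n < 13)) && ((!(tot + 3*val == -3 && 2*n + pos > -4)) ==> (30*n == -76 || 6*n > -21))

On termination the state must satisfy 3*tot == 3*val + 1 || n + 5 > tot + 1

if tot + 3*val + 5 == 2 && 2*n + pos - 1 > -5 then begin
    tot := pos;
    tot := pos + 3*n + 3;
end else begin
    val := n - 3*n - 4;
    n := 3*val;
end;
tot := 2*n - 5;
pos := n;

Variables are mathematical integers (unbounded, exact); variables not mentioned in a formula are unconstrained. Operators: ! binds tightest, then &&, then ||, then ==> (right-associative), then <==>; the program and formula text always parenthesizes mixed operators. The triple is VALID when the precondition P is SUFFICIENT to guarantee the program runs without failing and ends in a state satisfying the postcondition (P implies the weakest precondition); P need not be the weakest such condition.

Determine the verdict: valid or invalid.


Working backward. After the program, the postcondition 3*tot == 3*val + 1 || n + 5 > tot + 1 must hold; in canonical form it is 3*tot == 3*val + 1 || n > tot - 4.
Before pos := n: 3*tot == 3*val + 1 || n > tot - 4
Before tot := 2*n - 5: 6*n == 3*val + 16 || n < 9
Then branch requires 6*n == 3*val + 16 || n < 9; else branch requires 30*n == -76 || 6*n > -21.
Before the if: ((tot + 3*val == -3 && 2*n + pos > -4) ==> (6*n == 3*val + 16 || n < 9)) && ((!(tot + 3*val == -3 && 2*n + pos > -4)) ==> (30*n == -76 || 6*n > -21))
The weakest precondition is ((tot + 3*val == -3 && 2*n + pos > -4) ==> (6*n == 3*val + 16 || n < 9)) && ((!(tot + 3*val == -3 && 2*n + pos > -4)) ==> (30*n == -76 || 6*n > -21)).
Check whether ((tot + 3*val == -3 && 2*n + pos > -4) ==> (6*n == 3*val + 16 || n < 13)) && ((!(tot + 3*val == -3 && 2*n + pos > -4)) ==> (30*n == -76 || 6*n > -21)) implies it.
Countermodel: at the initial state n = 9, pos = -21, tot = -3, val = 0, the precondition holds but the weakest precondition fails.
Answer: invalid


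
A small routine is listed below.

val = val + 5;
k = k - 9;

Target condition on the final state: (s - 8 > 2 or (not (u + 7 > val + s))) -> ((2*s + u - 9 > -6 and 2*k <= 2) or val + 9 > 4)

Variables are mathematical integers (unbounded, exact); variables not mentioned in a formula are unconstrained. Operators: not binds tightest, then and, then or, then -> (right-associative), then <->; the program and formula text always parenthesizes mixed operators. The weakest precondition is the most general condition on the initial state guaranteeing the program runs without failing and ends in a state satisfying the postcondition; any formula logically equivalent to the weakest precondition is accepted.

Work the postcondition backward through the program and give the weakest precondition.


Working backward. After the program, the postcondition (s - 8 > 2 or (not (u + 7 > val + s))) -> ((2*s + u - 9 > -6 and 2*k <= 2) or val + 9 > 4) must hold; in canonical form it is (s > 10 or (not (u > s + val - 7))) -> ((2*s + u > 3 and 2*k <= 2) or val > -5).
Before k := k - 9: (s > 10 or (not (u > s + val - 7))) -> ((2*s + u > 3 and 2*k <= 20) or val > -5)
Before val := val + 5: (s > 10 or (not (u > s + val - 2))) -> ((2*s + u > 3 and 2*k <= 20) or val > -10)
Answer: WP = (s > 10 or (not (u > s + val - 2))) -> ((2*s + u > 3 and 2*k <= 20) or val > -10)


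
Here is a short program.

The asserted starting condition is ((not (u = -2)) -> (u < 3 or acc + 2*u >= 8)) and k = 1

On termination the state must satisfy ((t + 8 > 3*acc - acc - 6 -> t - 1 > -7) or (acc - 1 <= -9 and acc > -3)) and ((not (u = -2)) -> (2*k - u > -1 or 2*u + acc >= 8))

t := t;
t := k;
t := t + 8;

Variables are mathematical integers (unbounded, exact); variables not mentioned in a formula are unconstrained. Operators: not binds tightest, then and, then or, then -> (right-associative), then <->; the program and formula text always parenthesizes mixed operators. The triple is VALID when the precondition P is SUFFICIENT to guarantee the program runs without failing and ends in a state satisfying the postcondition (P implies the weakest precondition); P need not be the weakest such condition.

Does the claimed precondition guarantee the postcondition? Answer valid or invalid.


Working backward. After the program, the postcondition ((t + 8 > 3*acc - acc - 6 -> t - 1 > -7) or (acc - 1 <= -9 and acc > -3)) and ((not (u = -2)) -> (2*k - u > -1 or 2*u + acc >= 8)) must hold; in canonical form it is ((t > 2*acc - 14 -> t > -6) or (acc <= -8 and acc > -3)) and ((not (u = -2)) -> (2*k > u - 1 or acc + 2*u >= 8)).
Before t := t + 8: ((t > 2*acc - 22 -> t > -14) or (acc <= -8 and acc > -3)) and ((not (u = -2)) -> (2*k > u - 1 or acc + 2*u >= 8))
Before t := k: ((k > 2*acc - 22 -> k > -14) or (acc <= -8 and acc > -3)) and ((not (u = -2)) -> (2*k > u - 1 or acc + 2*u >= 8))
Before t := t: ((k > 2*acc - 22 -> k > -14) or (acc <= -8 and acc > -3)) and ((not (u = -2)) -> (2*k > u - 1 or acc + 2*u >= 8))
The weakest precondition is ((k > 2*acc - 22 -> k > -14) or (acc <= -8 and acc > -3)) and ((not (u = -2)) -> (2*k > u - 1 or acc + 2*u >= 8)).
Check whether ((not (u = -2)) -> (u < 3 or acc + 2*u >= 8)) and k = 1 implies it.
Every state satisfying the precondition satisfies the weakest precondition: the implication holds.
Answer: valid
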